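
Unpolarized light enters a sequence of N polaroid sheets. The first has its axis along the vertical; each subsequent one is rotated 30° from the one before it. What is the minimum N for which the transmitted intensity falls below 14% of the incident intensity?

First polarizer halves the unpolarized light: factor 1/2.
Each further stage multiplies by cos²(30°) = 0.75.
After N polarizers: T = 0.5·0.75^(N−1). Require T < 0.14 ⇒ N−1 > ln(0.14/0.5)/ln(0.75) = 4.42, so N−1 ≥ 5 and N = 6.
Check: N=6 gives T = 0.1187 < 0.14; N=5 gives T = 0.1582.

N = 6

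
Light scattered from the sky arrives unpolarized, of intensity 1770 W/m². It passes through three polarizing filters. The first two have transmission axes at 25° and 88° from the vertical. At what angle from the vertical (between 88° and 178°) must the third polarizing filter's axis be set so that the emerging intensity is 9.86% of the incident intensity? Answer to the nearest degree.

θ ≈ 100°

Unpolarized light through the first polarizer → I₁ = ½ I₀, now polarized at 25°.
I₂ = I₁ cos²(88° − 25°) = 0.5 I₀ · cos²(63°) = 0.1031 I₀.
Need I₃/I₀ = 0.0986, so cos²(θ − 88°) = 0.0986 / 0.1031 = 0.9568.
θ − 88° = arccos(√0.9568) = 12.0°, giving θ ≈ 88 + 12.0 = 100.0°.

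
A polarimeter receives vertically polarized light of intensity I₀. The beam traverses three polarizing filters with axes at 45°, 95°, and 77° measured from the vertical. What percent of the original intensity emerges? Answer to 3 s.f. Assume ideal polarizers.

≈ 18.7%

By Malus's law, I₁ = I₀ cos²(45° − 0°) = I₀ cos²(45°) = 0.5 I₀.
I₂ = I₁ cos²(95° − 45°) = 0.5 I₀ · cos²(50°) = 0.2066 I₀.
I₃ = I₂ cos²(77° − 95°) = 0.2066 I₀ · cos²(18°) = 0.1869 I₀.
That is 18.69% of the incident intensity.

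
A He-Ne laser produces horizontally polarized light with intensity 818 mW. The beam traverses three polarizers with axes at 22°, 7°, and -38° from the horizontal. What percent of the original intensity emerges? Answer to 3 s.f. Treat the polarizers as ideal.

≈ 40.1%

I₁ = 818 mW · cos²(22°) = 703.2 mW.
I₂ = I₁ · cos²(15°) = 703.2 · 0.933 = 656.1 mW.
I₃ = I₂ · cos²(45°) = 656.1 · 0.5 = 328.1 mW.
That is 40.1% of the incident intensity.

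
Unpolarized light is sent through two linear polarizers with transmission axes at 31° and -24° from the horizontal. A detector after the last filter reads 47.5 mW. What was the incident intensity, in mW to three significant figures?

Unpolarized light through the first polarizer → I₁ = ½ I₀, now polarized at 31°.
I₂ = I₁ cos²(-24° − 31°) = 0.5 I₀ · cos²(55°) = 0.1645 I₀.
So 47.5 mW = 0.1645 I₀, giving I₀ = 47.5/0.1645 = 288.8 mW.

I₀ ≈ 289 mW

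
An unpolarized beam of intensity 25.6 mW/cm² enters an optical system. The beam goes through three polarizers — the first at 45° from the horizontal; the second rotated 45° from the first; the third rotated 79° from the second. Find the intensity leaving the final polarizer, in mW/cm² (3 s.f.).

I ≈ 0.233 mW/cm²

Unpolarized light through the first polarizer → I₁ = 25.6 mW/cm²/2 = 12.8 mW/cm², polarized at 45°.
I₂ = I₁ · cos²(45°) = 12.8 · 0.5 = 6.4 mW/cm².
I₃ = I₂ · cos²(79°) = 6.4 · 0.03641 = 0.233 mW/cm².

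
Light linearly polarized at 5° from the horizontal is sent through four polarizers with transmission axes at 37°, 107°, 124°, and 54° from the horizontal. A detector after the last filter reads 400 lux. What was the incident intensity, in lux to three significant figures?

By Malus's law, I₁ = I₀ cos²(37° − 5°) = I₀ cos²(32°) = 0.7192 I₀.
I₂ = I₁ cos²(107° − 37°) = 0.7192 I₀ · cos²(70°) = 0.08413 I₀.
I₃ = I₂ cos²(124° − 107°) = 0.08413 I₀ · cos²(17°) = 0.07694 I₀.
I₄ = I₃ cos²(54° − 124°) = 0.07694 I₀ · cos²(70°) = 0.009 I₀.
So 400 lux = 0.009 I₀, giving I₀ = 400/0.009 = 4.444e+04 lux.

I₀ ≈ 4.44e4 lux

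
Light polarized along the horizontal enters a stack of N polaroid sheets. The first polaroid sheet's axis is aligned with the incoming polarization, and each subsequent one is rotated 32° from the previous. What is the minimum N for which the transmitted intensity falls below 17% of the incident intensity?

N = 7

First polarizer is aligned with the polarization: full transmission.
Each further stage multiplies by cos²(32°) = 0.7192.
After N polarizers: T = 0.7192^(N−1). Require T < 0.17 ⇒ N−1 > ln(0.17)/ln(0.7192) = 5.38, so N−1 ≥ 6 and N = 7.
Check: N=7 gives T = 0.1384 < 0.17; N=6 gives T = 0.1924.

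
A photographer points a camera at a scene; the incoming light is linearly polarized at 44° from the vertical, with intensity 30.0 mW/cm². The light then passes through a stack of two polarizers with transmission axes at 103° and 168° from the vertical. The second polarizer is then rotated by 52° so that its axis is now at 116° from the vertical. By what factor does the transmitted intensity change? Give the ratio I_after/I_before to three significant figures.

I_new/I_old ≈ 5.32

Before rotation:
I₁ = I₀ cos²(103° − 44°) = I₀ cos²(59°) = 0.2653 I₀.
I₂ = I₁ cos²(168° − 103°) = 0.2653 I₀ · cos²(65°) = 0.04738 I₀.
After rotation:
I₁ = I₀ cos²(103° − 44°) = I₀ cos²(59°) = 0.2653 I₀.
I₂ = I₁ cos²(116° − 103°) = 0.2653 I₀ · cos²(13°) = 0.2518 I₀.
Ratio = 0.2518 / 0.04738 = 5.316.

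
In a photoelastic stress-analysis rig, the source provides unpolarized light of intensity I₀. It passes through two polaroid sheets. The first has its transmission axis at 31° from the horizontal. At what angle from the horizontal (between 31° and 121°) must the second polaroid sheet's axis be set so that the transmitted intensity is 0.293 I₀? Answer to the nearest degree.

θ ≈ 71°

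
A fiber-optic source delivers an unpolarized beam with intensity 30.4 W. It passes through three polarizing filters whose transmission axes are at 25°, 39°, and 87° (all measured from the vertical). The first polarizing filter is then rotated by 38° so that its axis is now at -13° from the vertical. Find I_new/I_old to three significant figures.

Before rotation:
Unpolarized light through the first polarizer → I₁ = ½ I₀, now polarized at 25°.
I₂ = I₁ cos²(39° − 25°) = 0.5 I₀ · cos²(14°) = 0.4707 I₀.
I₃ = I₂ cos²(87° − 39°) = 0.4707 I₀ · cos²(48°) = 0.2108 I₀.
After rotation:
Unpolarized light through the first polarizer → I₁ = ½ I₀, now polarized at -13°.
I₂ = I₁ cos²(39° + 13°) = 0.5 I₀ · cos²(52°) = 0.1895 I₀.
I₃ = I₂ cos²(87° − 39°) = 0.1895 I₀ · cos²(48°) = 0.08485 I₀.
Ratio = 0.08485 / 0.2108 = 0.4026.

I_new/I_old ≈ 0.403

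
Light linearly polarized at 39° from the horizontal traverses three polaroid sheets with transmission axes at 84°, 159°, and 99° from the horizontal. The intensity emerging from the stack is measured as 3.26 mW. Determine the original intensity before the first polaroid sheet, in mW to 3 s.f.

By Malus's law, I₁ = I₀ cos²(84° − 39°) = I₀ cos²(45°) = 0.5 I₀.
I₂ = I₁ cos²(159° − 84°) = 0.5 I₀ · cos²(75°) = 0.03349 I₀.
I₃ = I₂ cos²(99° − 159°) = 0.03349 I₀ · cos²(60°) = 0.008373 I₀.
So 3.26 mW = 0.008373 I₀, giving I₀ = 3.26/0.008373 = 389.3 mW.

I₀ ≈ 389 mW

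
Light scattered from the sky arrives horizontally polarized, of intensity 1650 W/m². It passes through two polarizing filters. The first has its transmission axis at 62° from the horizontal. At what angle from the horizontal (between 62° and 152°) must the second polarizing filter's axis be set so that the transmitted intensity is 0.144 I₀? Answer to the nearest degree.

I₁ = I₀ cos²(62° − 0°) = I₀ cos²(62°) = 0.2204 I₀.
Need I₂/I₀ = 0.144, so cos²(θ − 62°) = 0.144 / 0.2204 = 0.6533.
θ − 62° = arccos(√0.6533) = 36.1°, giving θ ≈ 62 + 36.1 = 98.1°.

θ ≈ 98°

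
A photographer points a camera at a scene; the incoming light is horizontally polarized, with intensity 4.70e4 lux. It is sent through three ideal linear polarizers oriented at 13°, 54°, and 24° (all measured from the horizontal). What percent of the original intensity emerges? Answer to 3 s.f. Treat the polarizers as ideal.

By Malus's law, I₁ = 4.70e4 lux · cos²(13°) = 4.462e+04 lux.
I₂ = I₁ · cos²(41°) = 4.462e+04 · 0.5696 = 2.542e+04 lux.
I₃ = I₂ · cos²(30°) = 2.542e+04 · 0.75 = 1.906e+04 lux.
That is 40.56% of the incident intensity.

≈ 40.6%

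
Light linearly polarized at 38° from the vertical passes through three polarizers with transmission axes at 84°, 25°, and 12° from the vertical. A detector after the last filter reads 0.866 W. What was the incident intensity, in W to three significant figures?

By Malus's law, I₁ = I₀ cos²(84° − 38°) = I₀ cos²(46°) = 0.4826 I₀.
I₂ = I₁ cos²(25° − 84°) = 0.4826 I₀ · cos²(59°) = 0.128 I₀.
I₃ = I₂ cos²(12° − 25°) = 0.128 I₀ · cos²(13°) = 0.1215 I₀.
So 0.866 W = 0.1215 I₀, giving I₀ = 0.866/0.1215 = 7.126 W.

I₀ ≈ 7.13 W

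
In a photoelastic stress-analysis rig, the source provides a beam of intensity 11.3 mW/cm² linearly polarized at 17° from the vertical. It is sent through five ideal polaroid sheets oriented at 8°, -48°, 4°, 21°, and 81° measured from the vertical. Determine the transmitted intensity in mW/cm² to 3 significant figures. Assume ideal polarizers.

By Malus's law, I₁ = 11.3 mW/cm² · cos²(9°) = 11.02 mW/cm².
I₂ = I₁ · cos²(56°) = 11.02 · 0.3127 = 3.447 mW/cm².
I₃ = I₂ · cos²(52°) = 3.447 · 0.379 = 1.307 mW/cm².
I₄ = I₃ · cos²(17°) = 1.307 · 0.9145 = 1.195 mW/cm².
I₅ = I₄ · cos²(60°) = 1.195 · 0.25 = 0.2987 mW/cm².

I ≈ 0.299 mW/cm²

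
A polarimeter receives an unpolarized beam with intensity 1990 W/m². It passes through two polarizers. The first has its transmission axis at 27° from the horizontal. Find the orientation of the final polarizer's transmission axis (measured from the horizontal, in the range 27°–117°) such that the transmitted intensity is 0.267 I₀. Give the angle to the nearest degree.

θ ≈ 70°

Unpolarized light through the first polarizer → I₁ = ½ I₀, now polarized at 27°.
Need I₂/I₀ = 0.267, so cos²(θ − 27°) = 0.267 / 0.5 = 0.534.
θ − 27° = arccos(√0.534) = 43.1°, giving θ ≈ 27 + 43.1 = 70.1°.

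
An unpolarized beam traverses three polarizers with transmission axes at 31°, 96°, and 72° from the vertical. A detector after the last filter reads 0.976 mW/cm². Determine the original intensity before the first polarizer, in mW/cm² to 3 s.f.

I₀ ≈ 13.1 mW/cm²

Unpolarized light through the first polarizer → I₁ = ½ I₀, now polarized at 31°.
I₂ = I₁ cos²(96° − 31°) = 0.5 I₀ · cos²(65°) = 0.0893 I₀.
I₃ = I₂ cos²(72° − 96°) = 0.0893 I₀ · cos²(24°) = 0.07453 I₀.
So 0.976 mW/cm² = 0.07453 I₀, giving I₀ = 0.976/0.07453 = 13.1 mW/cm².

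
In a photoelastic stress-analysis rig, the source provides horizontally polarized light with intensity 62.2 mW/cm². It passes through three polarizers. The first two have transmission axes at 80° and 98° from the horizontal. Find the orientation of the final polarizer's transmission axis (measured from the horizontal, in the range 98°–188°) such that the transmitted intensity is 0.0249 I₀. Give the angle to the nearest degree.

θ ≈ 115°

I₁ = I₀ cos²(80° − 0°) = I₀ cos²(80°) = 0.03015 I₀.
I₂ = I₁ cos²(98° − 80°) = 0.03015 I₀ · cos²(18°) = 0.02727 I₀.
Need I₃/I₀ = 0.0249, so cos²(θ − 98°) = 0.0249 / 0.02727 = 0.9129.
θ − 98° = arccos(√0.9129) = 17.2°, giving θ ≈ 98 + 17.2 = 115.2°.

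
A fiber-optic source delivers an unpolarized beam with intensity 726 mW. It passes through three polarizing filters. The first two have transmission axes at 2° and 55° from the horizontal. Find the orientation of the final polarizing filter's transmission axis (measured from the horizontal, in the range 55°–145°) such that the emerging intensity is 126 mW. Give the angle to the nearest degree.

θ ≈ 67°

Unpolarized light through the first polarizer → I₁ = ½ I₀, now polarized at 2°.
I₂ = I₁ cos²(55° − 2°) = 0.5 I₀ · cos²(53°) = 0.1811 I₀.
Target fraction: 126 / 726 mW = 0.1736 of I₀.
Need I₃/I₀ = 0.1736, so cos²(θ − 55°) = 0.1736 / 0.1811 = 0.9584.
θ − 55° = arccos(√0.9584) = 11.8°, giving θ ≈ 55 + 11.8 = 66.8°.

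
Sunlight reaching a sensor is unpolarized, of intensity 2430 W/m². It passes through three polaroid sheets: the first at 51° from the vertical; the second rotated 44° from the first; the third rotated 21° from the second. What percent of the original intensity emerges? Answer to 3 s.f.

≈ 22.5%

Unpolarized light through the first polarizer → I₁ = 2430 W/m²/2 = 1215 W/m², polarized at 51°.
I₂ = I₁ · cos²(44°) = 1215 · 0.5174 = 628.7 W/m².
I₃ = I₂ · cos²(21°) = 628.7 · 0.8716 = 548 W/m².
That is 22.55% of the incident intensity.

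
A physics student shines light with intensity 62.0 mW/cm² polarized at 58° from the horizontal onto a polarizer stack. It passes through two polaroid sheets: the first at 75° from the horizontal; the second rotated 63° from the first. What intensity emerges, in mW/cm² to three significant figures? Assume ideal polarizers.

I ≈ 11.7 mW/cm²

By Malus's law, I₁ = 62.0 mW/cm² · cos²(17°) = 56.7 mW/cm².
I₂ = I₁ · cos²(63°) = 56.7 · 0.2061 = 11.69 mW/cm².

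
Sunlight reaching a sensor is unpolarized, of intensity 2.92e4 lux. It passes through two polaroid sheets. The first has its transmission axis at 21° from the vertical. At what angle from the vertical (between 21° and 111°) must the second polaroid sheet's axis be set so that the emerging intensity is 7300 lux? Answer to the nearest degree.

Unpolarized light through the first polarizer → I₁ = ½ I₀, now polarized at 21°.
Target fraction: 7300 / 2.92e4 lux = 0.25 of I₀.
Need I₂/I₀ = 0.25, so cos²(θ − 21°) = 0.25 / 0.5 = 0.5.
θ − 21° = arccos(√0.5) = 45.0°, giving θ ≈ 21 + 45.0 = 66.0°.

θ ≈ 66°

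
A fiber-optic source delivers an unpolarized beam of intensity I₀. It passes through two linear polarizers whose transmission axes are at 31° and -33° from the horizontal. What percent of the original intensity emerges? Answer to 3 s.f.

≈ 9.61%

Unpolarized light through the first polarizer → I₁ = ½ I₀, now polarized at 31°.
I₂ = I₁ cos²(-33° − 31°) = 0.5 I₀ · cos²(64°) = 0.09608 I₀.
That is 9.608% of the incident intensity.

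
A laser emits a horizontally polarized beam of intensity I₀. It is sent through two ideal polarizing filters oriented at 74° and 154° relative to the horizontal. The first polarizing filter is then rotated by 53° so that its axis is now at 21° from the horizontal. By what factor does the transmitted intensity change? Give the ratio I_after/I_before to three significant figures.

Before rotation:
By Malus's law, I₁ = I₀ cos²(74° − 0°) = I₀ cos²(74°) = 0.07598 I₀.
I₂ = I₁ cos²(154° − 74°) = 0.07598 I₀ · cos²(80°) = 0.002291 I₀.
After rotation:
I₁ = I₀ cos²(21° − 0°) = I₀ cos²(21°) = 0.8716 I₀.
Angle between axes 1 and 2: 47°. I₂ = 0.8716 I₀ · cos²(47°) = 0.4054 I₀.
Ratio = 0.4054 / 0.002291 = 177.

I_new/I_old ≈ 177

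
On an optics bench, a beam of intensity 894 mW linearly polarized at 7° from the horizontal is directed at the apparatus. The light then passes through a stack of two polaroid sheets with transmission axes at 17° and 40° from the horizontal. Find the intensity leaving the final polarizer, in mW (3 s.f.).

I₁ = 894 mW · cos²(10°) = 867 mW.
I₂ = I₁ · cos²(23°) = 867 · 0.8473 = 734.7 mW.

I ≈ 735 mW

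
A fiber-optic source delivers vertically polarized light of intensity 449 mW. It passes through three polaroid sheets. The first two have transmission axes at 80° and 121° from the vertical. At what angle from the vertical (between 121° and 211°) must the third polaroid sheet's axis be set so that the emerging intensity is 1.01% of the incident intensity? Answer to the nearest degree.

θ ≈ 161°

By Malus's law, I₁ = I₀ cos²(80° − 0°) = I₀ cos²(80°) = 0.03015 I₀.
I₂ = I₁ cos²(121° − 80°) = 0.03015 I₀ · cos²(41°) = 0.01718 I₀.
Need I₃/I₀ = 0.0101, so cos²(θ − 121°) = 0.0101 / 0.01718 = 0.5881.
θ − 121° = arccos(√0.5881) = 39.9°, giving θ ≈ 121 + 39.9 = 160.9°.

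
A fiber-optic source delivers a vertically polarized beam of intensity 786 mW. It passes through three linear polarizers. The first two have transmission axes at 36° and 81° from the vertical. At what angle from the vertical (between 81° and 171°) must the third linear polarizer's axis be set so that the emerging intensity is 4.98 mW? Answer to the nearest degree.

By Malus's law, I₁ = I₀ cos²(36° − 0°) = I₀ cos²(36°) = 0.6545 I₀.
I₂ = I₁ cos²(81° − 36°) = 0.6545 I₀ · cos²(45°) = 0.3273 I₀.
Target fraction: 4.98 / 786 mW = 0.006336 of I₀.
Need I₃/I₀ = 0.006336, so cos²(θ − 81°) = 0.006336 / 0.3273 = 0.01936.
θ − 81° = arccos(√0.01936) = 82.0°, giving θ ≈ 81 + 82.0 = 163.0°.

θ ≈ 163°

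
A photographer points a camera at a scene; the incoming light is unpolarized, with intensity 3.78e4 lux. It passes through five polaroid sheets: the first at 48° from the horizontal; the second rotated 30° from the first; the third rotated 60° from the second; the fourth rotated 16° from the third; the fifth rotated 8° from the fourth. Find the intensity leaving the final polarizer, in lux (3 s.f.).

I ≈ 3210 lux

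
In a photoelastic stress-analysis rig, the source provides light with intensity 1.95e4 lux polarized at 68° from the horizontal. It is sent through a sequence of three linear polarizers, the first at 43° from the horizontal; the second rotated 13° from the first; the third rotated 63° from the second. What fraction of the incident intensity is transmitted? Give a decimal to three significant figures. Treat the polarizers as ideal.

I/I₀ ≈ 0.161

I₁ = 1.95e4 lux · cos²(25°) = 1.602e+04 lux.
I₂ = I₁ · cos²(13°) = 1.602e+04 · 0.9494 = 1.521e+04 lux.
I₃ = I₂ · cos²(63°) = 1.521e+04 · 0.2061 = 3134 lux.
Transmitted fraction = 0.1607.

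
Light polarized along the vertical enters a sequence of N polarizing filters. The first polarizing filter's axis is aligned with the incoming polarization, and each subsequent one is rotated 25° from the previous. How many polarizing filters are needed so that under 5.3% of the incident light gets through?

First polarizer is aligned with the polarization: full transmission.
Each further stage multiplies by cos²(25°) = 0.8214.
After N polarizers: T = 0.8214^(N−1). Require T < 0.053 ⇒ N−1 > ln(0.053)/ln(0.8214) = 14.93, so N−1 ≥ 15 and N = 16.
Check: N=16 gives T = 0.05227 < 0.053; N=15 gives T = 0.06364.

N = 16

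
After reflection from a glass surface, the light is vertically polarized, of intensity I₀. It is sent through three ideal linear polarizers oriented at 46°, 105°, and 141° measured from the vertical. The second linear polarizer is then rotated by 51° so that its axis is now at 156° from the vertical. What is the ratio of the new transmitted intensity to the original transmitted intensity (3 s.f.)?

Before rotation:
By Malus's law, I₁ = I₀ cos²(46° − 0°) = I₀ cos²(46°) = 0.4826 I₀.
I₂ = I₁ cos²(105° − 46°) = 0.4826 I₀ · cos²(59°) = 0.128 I₀.
I₃ = I₂ cos²(141° − 105°) = 0.128 I₀ · cos²(36°) = 0.08378 I₀.
After rotation:
I₁ = I₀ cos²(46° − 0°) = I₀ cos²(46°) = 0.4826 I₀.
Angle between axes 1 and 2: 70°. I₂ = 0.4826 I₀ · cos²(70°) = 0.05645 I₀.
I₃ = I₂ cos²(141° − 156°) = 0.05645 I₀ · cos²(15°) = 0.05267 I₀.
Ratio = 0.05267 / 0.08378 = 0.6286.

I_new/I_old ≈ 0.629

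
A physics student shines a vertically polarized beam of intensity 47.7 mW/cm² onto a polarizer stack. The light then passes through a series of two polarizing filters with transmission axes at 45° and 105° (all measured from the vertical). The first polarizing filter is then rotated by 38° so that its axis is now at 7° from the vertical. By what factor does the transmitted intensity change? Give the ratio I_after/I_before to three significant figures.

I_new/I_old ≈ 0.153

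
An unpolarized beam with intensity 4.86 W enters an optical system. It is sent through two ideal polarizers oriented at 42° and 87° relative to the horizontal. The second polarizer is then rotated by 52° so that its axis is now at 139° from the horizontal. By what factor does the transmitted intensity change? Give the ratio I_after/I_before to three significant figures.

Before rotation:
Unpolarized light through the first polarizer → I₁ = ½ I₀, now polarized at 42°.
I₂ = I₁ cos²(87° − 42°) = 0.5 I₀ · cos²(45°) = 0.25 I₀.
After rotation:
Unpolarized light through the first polarizer → I₁ = ½ I₀, now polarized at 42°.
Angle between axes 1 and 2: 83°. I₂ = 0.5 I₀ · cos²(83°) = 0.007426 I₀.
Ratio = 0.007426 / 0.25 = 0.0297.

I_new/I_old ≈ 0.0297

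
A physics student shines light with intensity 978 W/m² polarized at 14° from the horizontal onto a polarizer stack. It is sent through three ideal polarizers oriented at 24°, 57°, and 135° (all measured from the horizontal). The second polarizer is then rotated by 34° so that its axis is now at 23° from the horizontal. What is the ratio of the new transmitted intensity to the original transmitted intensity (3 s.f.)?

Before rotation:
I₁ = I₀ cos²(24° − 14°) = I₀ cos²(10°) = 0.9698 I₀.
I₂ = I₁ cos²(57° − 24°) = 0.9698 I₀ · cos²(33°) = 0.6822 I₀.
I₃ = I₂ cos²(135° − 57°) = 0.6822 I₀ · cos²(78°) = 0.02949 I₀.
After rotation:
I₁ = I₀ cos²(24° − 14°) = I₀ cos²(10°) = 0.9698 I₀.
I₂ = I₁ cos²(23° − 24°) = 0.9698 I₀ · cos²(1°) = 0.9696 I₀.
Angle between axes 2 and 3: 68°. I₃ = 0.9696 I₀ · cos²(68°) = 0.1361 I₀.
Ratio = 0.1361 / 0.02949 = 4.614.

I_new/I_old ≈ 4.61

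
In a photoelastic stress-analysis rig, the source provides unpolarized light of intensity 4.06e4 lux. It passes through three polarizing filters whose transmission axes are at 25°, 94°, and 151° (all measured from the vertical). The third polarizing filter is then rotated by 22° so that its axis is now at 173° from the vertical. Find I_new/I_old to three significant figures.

I_new/I_old ≈ 0.123

Before rotation:
Unpolarized light through the first polarizer → I₁ = ½ I₀, now polarized at 25°.
I₂ = I₁ cos²(94° − 25°) = 0.5 I₀ · cos²(69°) = 0.06421 I₀.
I₃ = I₂ cos²(151° − 94°) = 0.06421 I₀ · cos²(57°) = 0.01905 I₀.
After rotation:
Unpolarized light through the first polarizer → I₁ = ½ I₀, now polarized at 25°.
I₂ = I₁ cos²(94° − 25°) = 0.5 I₀ · cos²(69°) = 0.06421 I₀.
I₃ = I₂ cos²(173° − 94°) = 0.06421 I₀ · cos²(79°) = 0.002338 I₀.
Ratio = 0.002338 / 0.01905 = 0.1227.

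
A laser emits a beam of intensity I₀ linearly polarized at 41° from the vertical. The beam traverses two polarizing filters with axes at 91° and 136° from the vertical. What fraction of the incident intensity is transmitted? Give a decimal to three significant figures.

≈ 0.207 I₀

I₁ = I₀ cos²(91° − 41°) = I₀ cos²(50°) = 0.4132 I₀.
I₂ = I₁ cos²(136° − 91°) = 0.4132 I₀ · cos²(45°) = 0.2066 I₀.
Transmitted fraction = 0.2066.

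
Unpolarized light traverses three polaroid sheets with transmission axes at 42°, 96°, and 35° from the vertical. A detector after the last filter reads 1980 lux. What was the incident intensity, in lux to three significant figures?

Unpolarized light through the first polarizer → I₁ = ½ I₀, now polarized at 42°.
I₂ = I₁ cos²(96° − 42°) = 0.5 I₀ · cos²(54°) = 0.1727 I₀.
I₃ = I₂ cos²(35° − 96°) = 0.1727 I₀ · cos²(61°) = 0.0406 I₀.
So 1980 lux = 0.0406 I₀, giving I₀ = 1980/0.0406 = 4.877e+04 lux.

I₀ ≈ 4.88e4 lux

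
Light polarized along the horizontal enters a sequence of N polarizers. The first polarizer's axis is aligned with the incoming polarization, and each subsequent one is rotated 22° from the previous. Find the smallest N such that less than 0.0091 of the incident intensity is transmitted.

First polarizer is aligned with the polarization: full transmission.
Each further stage multiplies by cos²(22°) = 0.8597.
After N polarizers: T = 0.8597^(N−1). Require T < 0.0091 ⇒ N−1 > ln(0.0091)/ln(0.8597) = 31.08, so N−1 ≥ 32 and N = 33.
Check: N=33 gives T = 0.007918 < 0.0091; N=32 gives T = 0.009211.

N = 33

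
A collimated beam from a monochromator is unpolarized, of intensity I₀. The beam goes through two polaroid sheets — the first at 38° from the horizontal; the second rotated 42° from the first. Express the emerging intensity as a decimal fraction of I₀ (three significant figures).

≈ 0.276 I₀

Unpolarized light through the first polarizer → I₁ = ½ I₀, now polarized at 38°.
I₂ = I₁ cos²(42°) = 0.5 · 0.5523 I₀ = 0.2761 I₀.
Transmitted fraction = 0.2761.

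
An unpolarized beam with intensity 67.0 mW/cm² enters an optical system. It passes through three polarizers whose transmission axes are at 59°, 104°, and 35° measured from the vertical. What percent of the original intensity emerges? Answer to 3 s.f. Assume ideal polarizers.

Unpolarized light through the first polarizer → I₁ = 67.0 mW/cm²/2 = 33.5 mW/cm², polarized at 59°.
I₂ = I₁ · cos²(45°) = 33.5 · 0.5 = 16.75 mW/cm².
I₃ = I₂ · cos²(69°) = 16.75 · 0.1284 = 2.151 mW/cm².
That is 3.211% of the incident intensity.

≈ 3.21%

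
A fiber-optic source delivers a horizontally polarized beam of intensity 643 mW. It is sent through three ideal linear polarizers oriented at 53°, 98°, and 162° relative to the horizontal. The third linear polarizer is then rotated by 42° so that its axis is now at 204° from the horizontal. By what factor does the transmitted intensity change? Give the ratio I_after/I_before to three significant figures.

I_new/I_old ≈ 0.395

Before rotation:
By Malus's law, I₁ = I₀ cos²(53° − 0°) = I₀ cos²(53°) = 0.3622 I₀.
I₂ = I₁ cos²(98° − 53°) = 0.3622 I₀ · cos²(45°) = 0.1811 I₀.
I₃ = I₂ cos²(162° − 98°) = 0.1811 I₀ · cos²(64°) = 0.0348 I₀.
After rotation:
I₁ = I₀ cos²(53° − 0°) = I₀ cos²(53°) = 0.3622 I₀.
I₂ = I₁ cos²(98° − 53°) = 0.3622 I₀ · cos²(45°) = 0.1811 I₀.
Angle between axes 2 and 3: 74°. I₃ = 0.1811 I₀ · cos²(74°) = 0.01376 I₀.
Ratio = 0.01376 / 0.0348 = 0.3954.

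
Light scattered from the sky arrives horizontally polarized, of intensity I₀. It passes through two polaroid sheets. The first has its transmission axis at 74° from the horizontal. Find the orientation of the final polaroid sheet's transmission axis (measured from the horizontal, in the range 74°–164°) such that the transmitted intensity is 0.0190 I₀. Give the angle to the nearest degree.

By Malus's law, I₁ = I₀ cos²(74° − 0°) = I₀ cos²(74°) = 0.07598 I₀.
Need I₂/I₀ = 0.019, so cos²(θ − 74°) = 0.019 / 0.07598 = 0.2501.
θ − 74° = arccos(√0.2501) = 60.0°, giving θ ≈ 74 + 60.0 = 134.0°.

θ ≈ 134°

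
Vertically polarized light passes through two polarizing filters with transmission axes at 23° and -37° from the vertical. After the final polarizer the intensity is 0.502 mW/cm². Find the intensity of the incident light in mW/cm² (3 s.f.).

I₀ ≈ 2.37 mW/cm²

I₁ = I₀ cos²(23° − 0°) = I₀ cos²(23°) = 0.8473 I₀.
I₂ = I₁ cos²(-37° − 23°) = 0.8473 I₀ · cos²(60°) = 0.2118 I₀.
So 0.502 mW/cm² = 0.2118 I₀, giving I₀ = 0.502/0.2118 = 2.37 mW/cm².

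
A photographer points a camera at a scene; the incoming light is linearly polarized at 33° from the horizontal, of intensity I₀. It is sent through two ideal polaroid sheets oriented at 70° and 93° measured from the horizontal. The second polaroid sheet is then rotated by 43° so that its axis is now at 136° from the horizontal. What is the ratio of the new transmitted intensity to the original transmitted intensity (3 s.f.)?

I_new/I_old ≈ 0.195

Before rotation:
By Malus's law, I₁ = I₀ cos²(70° − 33°) = I₀ cos²(37°) = 0.6378 I₀.
I₂ = I₁ cos²(93° − 70°) = 0.6378 I₀ · cos²(23°) = 0.5404 I₀.
After rotation:
I₁ = I₀ cos²(70° − 33°) = I₀ cos²(37°) = 0.6378 I₀.
I₂ = I₁ cos²(136° − 70°) = 0.6378 I₀ · cos²(66°) = 0.1055 I₀.
Ratio = 0.1055 / 0.5404 = 0.1952.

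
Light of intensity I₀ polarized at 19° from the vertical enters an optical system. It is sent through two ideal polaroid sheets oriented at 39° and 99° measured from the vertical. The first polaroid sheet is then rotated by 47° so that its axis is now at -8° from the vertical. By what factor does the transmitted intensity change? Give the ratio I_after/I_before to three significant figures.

I_new/I_old ≈ 0.307

Before rotation:
I₁ = I₀ cos²(39° − 19°) = I₀ cos²(20°) = 0.883 I₀.
I₂ = I₁ cos²(99° − 39°) = 0.883 I₀ · cos²(60°) = 0.2208 I₀.
After rotation:
I₁ = I₀ cos²(-8° − 19°) = I₀ cos²(27°) = 0.7939 I₀.
Angle between axes 1 and 2: 73°. I₂ = 0.7939 I₀ · cos²(73°) = 0.06786 I₀.
Ratio = 0.06786 / 0.2208 = 0.3074.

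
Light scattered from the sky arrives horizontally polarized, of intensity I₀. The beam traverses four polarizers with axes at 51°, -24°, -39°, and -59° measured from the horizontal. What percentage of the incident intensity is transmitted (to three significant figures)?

≈ 2.19%

I₁ = I₀ cos²(51° − 0°) = I₀ cos²(51°) = 0.396 I₀.
I₂ = I₁ cos²(-24° − 51°) = 0.396 I₀ · cos²(75°) = 0.02653 I₀.
I₃ = I₂ cos²(-39° + 24°) = 0.02653 I₀ · cos²(15°) = 0.02475 I₀.
I₄ = I₃ cos²(-59° + 39°) = 0.02475 I₀ · cos²(20°) = 0.02186 I₀.
That is 2.186% of the incident intensity.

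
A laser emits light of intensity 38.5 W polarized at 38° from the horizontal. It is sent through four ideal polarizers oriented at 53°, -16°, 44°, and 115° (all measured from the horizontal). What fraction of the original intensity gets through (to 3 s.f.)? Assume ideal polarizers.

I₁ = 38.5 W · cos²(15°) = 35.92 W.
I₂ = I₁ · cos²(69°) = 35.92 · 0.1284 = 4.613 W.
I₃ = I₂ · cos²(60°) = 4.613 · 0.25 = 1.153 W.
I₄ = I₃ · cos²(71°) = 1.153 · 0.106 = 0.1222 W.
Transmitted fraction = 0.003175.

I/I₀ ≈ 0.00318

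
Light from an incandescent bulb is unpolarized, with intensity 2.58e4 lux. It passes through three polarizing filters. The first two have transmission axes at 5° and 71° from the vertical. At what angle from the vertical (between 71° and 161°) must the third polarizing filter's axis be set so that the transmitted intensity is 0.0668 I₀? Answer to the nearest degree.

Unpolarized light through the first polarizer → I₁ = ½ I₀, now polarized at 5°.
I₂ = I₁ cos²(71° − 5°) = 0.5 I₀ · cos²(66°) = 0.08272 I₀.
Need I₃/I₀ = 0.0668, so cos²(θ − 71°) = 0.0668 / 0.08272 = 0.8076.
θ − 71° = arccos(√0.8076) = 26.0°, giving θ ≈ 71 + 26.0 = 97.0°.

θ ≈ 97°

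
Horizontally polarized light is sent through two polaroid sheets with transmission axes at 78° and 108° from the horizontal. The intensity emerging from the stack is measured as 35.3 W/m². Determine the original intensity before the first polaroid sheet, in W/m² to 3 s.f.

I₁ = I₀ cos²(78° − 0°) = I₀ cos²(78°) = 0.04323 I₀.
I₂ = I₁ cos²(108° − 78°) = 0.04323 I₀ · cos²(30°) = 0.03242 I₀.
So 35.3 W/m² = 0.03242 I₀, giving I₀ = 35.3/0.03242 = 1089 W/m².

I₀ ≈ 1090 W/m²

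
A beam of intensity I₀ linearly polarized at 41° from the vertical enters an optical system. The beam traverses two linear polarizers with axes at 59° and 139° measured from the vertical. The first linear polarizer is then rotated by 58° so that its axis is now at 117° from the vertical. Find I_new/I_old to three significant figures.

I_new/I_old ≈ 1.84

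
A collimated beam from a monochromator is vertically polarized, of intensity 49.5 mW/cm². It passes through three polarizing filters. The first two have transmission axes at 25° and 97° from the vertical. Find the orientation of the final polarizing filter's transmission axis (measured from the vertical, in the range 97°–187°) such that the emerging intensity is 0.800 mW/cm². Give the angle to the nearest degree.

θ ≈ 160°

By Malus's law, I₁ = I₀ cos²(25° − 0°) = I₀ cos²(25°) = 0.8214 I₀.
I₂ = I₁ cos²(97° − 25°) = 0.8214 I₀ · cos²(72°) = 0.07844 I₀.
Target fraction: 0.800 / 49.5 mW/cm² = 0.01616 of I₀.
Need I₃/I₀ = 0.01616, so cos²(θ − 97°) = 0.01616 / 0.07844 = 0.206.
θ − 97° = arccos(√0.206) = 63.0°, giving θ ≈ 97 + 63.0 = 160.0°.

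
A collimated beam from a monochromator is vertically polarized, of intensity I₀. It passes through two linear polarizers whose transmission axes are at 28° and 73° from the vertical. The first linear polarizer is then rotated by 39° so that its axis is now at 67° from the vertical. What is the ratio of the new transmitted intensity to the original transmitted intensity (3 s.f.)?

I_new/I_old ≈ 0.387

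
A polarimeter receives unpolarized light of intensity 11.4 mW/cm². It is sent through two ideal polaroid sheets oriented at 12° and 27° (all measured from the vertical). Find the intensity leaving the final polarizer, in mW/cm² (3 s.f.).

Unpolarized light through the first polarizer → I₁ = 11.4 mW/cm²/2 = 5.7 mW/cm², polarized at 12°.
I₂ = I₁ · cos²(15°) = 5.7 · 0.933 = 5.318 mW/cm².

I ≈ 5.32 mW/cm²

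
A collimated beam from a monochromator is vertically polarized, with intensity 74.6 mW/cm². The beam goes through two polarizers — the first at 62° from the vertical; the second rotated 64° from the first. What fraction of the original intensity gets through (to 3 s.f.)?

I/I₀ ≈ 0.0424

By Malus's law, I₁ = 74.6 mW/cm² · cos²(62°) = 16.44 mW/cm².
I₂ = I₁ · cos²(64°) = 16.44 · 0.1922 = 3.16 mW/cm².
Transmitted fraction = 0.04235.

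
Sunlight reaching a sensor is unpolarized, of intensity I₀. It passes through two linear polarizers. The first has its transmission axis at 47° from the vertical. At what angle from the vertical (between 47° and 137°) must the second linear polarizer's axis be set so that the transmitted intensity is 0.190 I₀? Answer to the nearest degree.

θ ≈ 99°

Unpolarized light through the first polarizer → I₁ = ½ I₀, now polarized at 47°.
Need I₂/I₀ = 0.19, so cos²(θ − 47°) = 0.19 / 0.5 = 0.38.
θ − 47° = arccos(√0.38) = 51.9°, giving θ ≈ 47 + 51.9 = 98.9°.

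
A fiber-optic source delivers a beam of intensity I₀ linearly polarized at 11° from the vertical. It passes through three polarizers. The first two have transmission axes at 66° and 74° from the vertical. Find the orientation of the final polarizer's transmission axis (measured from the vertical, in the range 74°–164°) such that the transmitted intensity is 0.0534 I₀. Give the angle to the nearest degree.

θ ≈ 140°

By Malus's law, I₁ = I₀ cos²(66° − 11°) = I₀ cos²(55°) = 0.329 I₀.
I₂ = I₁ cos²(74° − 66°) = 0.329 I₀ · cos²(8°) = 0.3226 I₀.
Need I₃/I₀ = 0.0534, so cos²(θ − 74°) = 0.0534 / 0.3226 = 0.1655.
θ − 74° = arccos(√0.1655) = 66.0°, giving θ ≈ 74 + 66.0 = 140.0°.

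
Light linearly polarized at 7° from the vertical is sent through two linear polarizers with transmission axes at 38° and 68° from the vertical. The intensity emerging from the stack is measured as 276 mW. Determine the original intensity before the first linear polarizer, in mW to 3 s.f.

I₁ = I₀ cos²(38° − 7°) = I₀ cos²(31°) = 0.7347 I₀.
I₂ = I₁ cos²(68° − 38°) = 0.7347 I₀ · cos²(30°) = 0.5511 I₀.
So 276 mW = 0.5511 I₀, giving I₀ = 276/0.5511 = 500.9 mW.

I₀ ≈ 501 mW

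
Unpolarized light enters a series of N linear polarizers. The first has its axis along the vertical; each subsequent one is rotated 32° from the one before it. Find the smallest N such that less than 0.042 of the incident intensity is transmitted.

N = 9

First polarizer halves the unpolarized light: factor 1/2.
Each further stage multiplies by cos²(32°) = 0.7192.
After N polarizers: T = 0.5·0.7192^(N−1). Require T < 0.042 ⇒ N−1 > ln(0.042/0.5)/ln(0.7192) = 7.51, so N−1 ≥ 8 and N = 9.
Check: N=9 gives T = 0.03578 < 0.042; N=8 gives T = 0.04976.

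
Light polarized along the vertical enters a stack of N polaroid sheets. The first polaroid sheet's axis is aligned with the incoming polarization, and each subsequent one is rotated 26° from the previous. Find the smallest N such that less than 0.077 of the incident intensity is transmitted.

First polarizer is aligned with the polarization: full transmission.
Each further stage multiplies by cos²(26°) = 0.8078.
After N polarizers: T = 0.8078^(N−1). Require T < 0.077 ⇒ N−1 > ln(0.077)/ln(0.8078) = 12.01, so N−1 ≥ 13 and N = 14.
Check: N=14 gives T = 0.0624 < 0.077; N=13 gives T = 0.07724.

N = 14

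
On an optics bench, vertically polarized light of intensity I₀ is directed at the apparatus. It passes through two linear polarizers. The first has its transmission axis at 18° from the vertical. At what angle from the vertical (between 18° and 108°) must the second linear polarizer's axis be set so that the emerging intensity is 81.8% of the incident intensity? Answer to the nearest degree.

θ ≈ 36°

I₁ = I₀ cos²(18° − 0°) = I₀ cos²(18°) = 0.9045 I₀.
Need I₂/I₀ = 0.818, so cos²(θ − 18°) = 0.818 / 0.9045 = 0.9044.
θ − 18° = arccos(√0.9044) = 18.0°, giving θ ≈ 18 + 18.0 = 36.0°.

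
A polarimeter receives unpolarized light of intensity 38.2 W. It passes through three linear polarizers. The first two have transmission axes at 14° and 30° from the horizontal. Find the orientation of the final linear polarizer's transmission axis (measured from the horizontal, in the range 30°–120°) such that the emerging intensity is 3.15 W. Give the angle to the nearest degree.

Unpolarized light through the first polarizer → I₁ = ½ I₀, now polarized at 14°.
I₂ = I₁ cos²(30° − 14°) = 0.5 I₀ · cos²(16°) = 0.462 I₀.
Target fraction: 3.15 / 38.2 W = 0.08246 of I₀.
Need I₃/I₀ = 0.08246, so cos²(θ − 30°) = 0.08246 / 0.462 = 0.1785.
θ − 30° = arccos(√0.1785) = 65.0°, giving θ ≈ 30 + 65.0 = 95.0°.

θ ≈ 95°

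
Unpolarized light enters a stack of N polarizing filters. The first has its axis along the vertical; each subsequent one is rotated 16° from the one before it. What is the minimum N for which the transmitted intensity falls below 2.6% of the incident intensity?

N = 39

First polarizer halves the unpolarized light: factor 1/2.
Each further stage multiplies by cos²(16°) = 0.924.
After N polarizers: T = 0.5·0.924^(N−1). Require T < 0.026 ⇒ N−1 > ln(0.026/0.5)/ln(0.924) = 37.42, so N−1 ≥ 38 and N = 39.
Check: N=39 gives T = 0.02483 < 0.026; N=38 gives T = 0.02687.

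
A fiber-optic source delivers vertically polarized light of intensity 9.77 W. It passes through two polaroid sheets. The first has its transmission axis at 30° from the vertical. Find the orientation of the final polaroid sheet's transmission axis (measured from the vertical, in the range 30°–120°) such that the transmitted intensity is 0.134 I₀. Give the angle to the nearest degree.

θ ≈ 95°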